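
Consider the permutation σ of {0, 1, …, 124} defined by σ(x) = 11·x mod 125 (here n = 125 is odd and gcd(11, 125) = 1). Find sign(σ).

Start at x=36: 36 → 21 → 106 → 41 → 76 → 86 → 71 → … (one orbit).
π_11 has 13 disjoint cycles with lengths [25, 25, 25, 25, 5, 5, 5, 5, 1, 1, 1, 1, 1] on {0,…,124}.
13 cycles on 125: each ℓ→(−1)^(ℓ−1), product (−1)^112 = +1.

+1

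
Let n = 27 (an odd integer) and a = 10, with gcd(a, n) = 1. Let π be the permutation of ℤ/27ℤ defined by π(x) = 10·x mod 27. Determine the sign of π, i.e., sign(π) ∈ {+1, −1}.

Start at x=1: 1 → 10 → 19 → 1 (one orbit).
The orbit structure of x ↦ 10x mod 27: 15 orbits of sizes [3, 3, 3, 3, 3, 3, 1, 1, 1, 1, 1, 1, 1, 1, 1].
With 15 cycles on 27 points, sign = (−1)^{27−15} = +1.
The Jacobi symbol (10|27) = +1 (Zolotarev) agrees.

+1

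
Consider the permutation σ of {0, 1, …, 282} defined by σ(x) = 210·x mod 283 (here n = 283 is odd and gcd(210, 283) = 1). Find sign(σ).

Trace 81: π^k(81) = [81, 30, 74, 258, 127, 68, 130] for k=0..6.
Decompose π into cycles: lengths [282, 1] (2 cycles, including the fixed point 0).
283 − 2 = 281 transpositions; sign(π) = (−1)^281 = -1.

-1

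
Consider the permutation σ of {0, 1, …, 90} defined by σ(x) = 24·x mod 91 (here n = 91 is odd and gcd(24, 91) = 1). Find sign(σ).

Trace 83: π^k(83) = [83, 81, 33, 64, 80, 9, 34] for k=0..6.
π_24 has 9 disjoint cycles with lengths [12, 12, 12, 12, 12, 12, 12, 6, 1] on {0,…,90}.
91 − 9 = 82 transpositions; sign(π) = (−1)^82 = +1.
Zolotarev: (24|91) = +1, matching the cycle-count sign.

+1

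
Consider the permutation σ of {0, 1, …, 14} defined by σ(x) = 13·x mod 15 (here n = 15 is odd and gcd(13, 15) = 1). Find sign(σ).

Start at x=1: 1 → 13 → 4 → 7 → 1 (one orbit).
Cycle type of π: 4×3 + 1×3; total 6 cycles.
6 cycles on 15: each ℓ→(−1)^(ℓ−1), product (−1)^9 = -1.
(13|15)_J = -1 (Zolotarev's lemma cross-check).

-1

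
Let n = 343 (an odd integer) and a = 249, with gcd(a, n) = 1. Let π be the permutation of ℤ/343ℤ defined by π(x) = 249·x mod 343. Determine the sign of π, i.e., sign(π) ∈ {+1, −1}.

+1

Orbit of 121 under x↦249x: [121, 288, 25, 51, 8, 277, 30]… (length divides ord_343(249)).
π_249 has 7 disjoint cycles with lengths [147, 147, 21, 21, 3, 3, 1] on {0,…,342}.
343 − 7 = 336 transpositions; sign(π) = (−1)^336 = +1.
Check: (249/343) = +1 by Zolotarev.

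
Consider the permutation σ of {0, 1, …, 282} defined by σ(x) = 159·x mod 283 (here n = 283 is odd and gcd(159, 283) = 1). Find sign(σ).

Start at x=215: 215 → 225 → 117 → 208 → 244 → 25 → 13 → … (one orbit).
π_159 has 3 disjoint cycles with lengths [141, 141, 1] on {0,…,282}.
283 − 3 = 280 transpositions; sign(π) = (−1)^280 = +1.

+1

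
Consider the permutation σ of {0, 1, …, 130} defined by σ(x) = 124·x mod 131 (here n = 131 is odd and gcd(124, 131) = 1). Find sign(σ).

-1

Start at x=126: 126 → 35 → 17 → 12 → 47 → 64 → 76 → … (one orbit).
Cycle lengths of π_124 on ℤ/131ℤ: [130, 1]; 2 cycles in total.
131 − 2 = 129 transpositions; sign(π) = (−1)^129 = -1.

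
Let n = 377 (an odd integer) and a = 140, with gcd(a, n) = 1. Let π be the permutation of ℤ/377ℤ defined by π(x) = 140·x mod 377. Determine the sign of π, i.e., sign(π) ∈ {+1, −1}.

Orbit of 168 under x↦140x: [168, 146, 82, 170, 49, 74, 181]… (length divides ord_377(140)).
Decompose π into cycles: lengths [42, 42, 42, 42, 42, 42, 42, 42, 7, 7, 7, 7, 6, 6, 1] (15 cycles, including the fixed point 0).
n − c = 377 − 15 = 362; sign = (−1)^362 = +1.
Via Zolotarev, sign(π_{140}) = (140|377) = +1.

+1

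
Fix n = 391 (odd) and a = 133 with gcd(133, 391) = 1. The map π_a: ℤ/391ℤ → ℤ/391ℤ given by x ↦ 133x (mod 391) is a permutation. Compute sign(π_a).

Start at x=163: 163 → 174 → 73 → 325 → 215 → 52 → 269 → … (one orbit).
Cycle lengths of π_133 on ℤ/391ℤ: [176, 176, 16, 11, 11, 1]; 6 cycles in total.
With 6 cycles on 391 points, sign = (−1)^{391−6} = -1.

-1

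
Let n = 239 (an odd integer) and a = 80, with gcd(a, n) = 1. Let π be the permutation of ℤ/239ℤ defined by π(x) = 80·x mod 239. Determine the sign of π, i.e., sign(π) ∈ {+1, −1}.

+1

Trace 218: π^k(218) = [218, 232, 157, 132, 44, 174, 58] for k=0..6.
3 cycles of lengths [119, 119, 1].
239 − 3 = 236 transpositions; sign(π) = (−1)^236 = +1.
Zolotarev: (80|239) = +1, matching the cycle-count sign.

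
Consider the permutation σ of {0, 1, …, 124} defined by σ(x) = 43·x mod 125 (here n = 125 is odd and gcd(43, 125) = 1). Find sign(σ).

Orbit of 32 under x↦43x: [32, 1, 43, 99, 7, 51, 68]… (length divides ord_125(43)).
Cycle type of π: 20×5 + 4×6 + 1; total 12 cycles.
sign(π) = (−1)^{n − #cycles} = (−1)^{125−12} = (−1)^113 = -1.

-1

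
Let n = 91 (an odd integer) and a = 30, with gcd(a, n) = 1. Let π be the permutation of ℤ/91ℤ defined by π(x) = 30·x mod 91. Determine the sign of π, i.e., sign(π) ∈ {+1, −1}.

+1

Trace 1: π^k(1) = [1, 30, 81, 64, 9, 88] for k=0..5.
Cycle lengths of π_30 on ℤ/91ℤ: [6, 6, 6, 6, 6, 6, 6, 6, 6, 6, 6, 6, 6, 6, 3, 3, 1]; 17 cycles in total.
17 cycles on 91: each ℓ→(−1)^(ℓ−1), product (−1)^74 = +1.
Zolotarev: (30|91) = +1, matching the cycle-count sign.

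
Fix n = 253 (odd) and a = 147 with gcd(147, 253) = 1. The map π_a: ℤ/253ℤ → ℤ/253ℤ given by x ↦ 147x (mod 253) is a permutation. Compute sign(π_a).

+1

Start at x=4: 4 → 82 → 163 → 179 → 1 → 147 → 104 → … (one orbit).
π_147 has 9 disjoint cycles with lengths [55, 55, 55, 55, 11, 11, 5, 5, 1] on {0,…,252}.
253 − 9 = 244 transpositions; sign(π) = (−1)^244 = +1.
(147|253)_J = +1 (Zolotarev's lemma cross-check).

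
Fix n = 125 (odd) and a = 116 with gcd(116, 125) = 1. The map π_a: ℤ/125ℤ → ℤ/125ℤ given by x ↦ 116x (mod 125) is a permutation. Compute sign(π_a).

+1

Start at x=116: 116 → 81 → 21 → 61 → 76 → 66 → 31 → … (one orbit).
Cycle type of π: 25×4 + 5×4 + 1×5; total 13 cycles.
sign(π) = (−1)^{n − #cycles} = (−1)^{125−13} = (−1)^112 = +1.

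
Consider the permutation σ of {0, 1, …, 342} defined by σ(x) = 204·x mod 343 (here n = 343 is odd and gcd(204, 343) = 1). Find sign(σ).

Trace 78: π^k(78) = [78, 134, 239, 50, 253, 162, 120] for k=0..6.
π_204 has 19 disjoint cycles with lengths [49, 49, 49, 49, 49, 49, 7, 7, 7, 7, 7, 7, 1, 1, 1, 1, 1, 1, 1] on {0,…,342}.
n − c = 343 − 19 = 324; sign = (−1)^324 = +1.

+1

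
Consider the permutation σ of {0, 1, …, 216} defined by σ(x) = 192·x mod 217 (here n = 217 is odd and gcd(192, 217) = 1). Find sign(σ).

Orbit of 1 under x↦192x: [1, 192, 191, 216, 25, 26]… (length divides ord_217(192)).
Cycle type of π: 6×36 + 1; total 37 cycles.
217 − 37 = 180 transpositions; sign(π) = (−1)^180 = +1.
The Jacobi symbol (192|217) = +1 (Zolotarev) agrees.

+1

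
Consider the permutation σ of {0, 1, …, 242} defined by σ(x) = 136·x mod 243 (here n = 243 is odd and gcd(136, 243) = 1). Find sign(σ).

Trace 136: π^k(136) = [136, 28, 163, 55, 190, 82, 217] for k=0..6.
The orbit structure of x ↦ 136x mod 243: 63 orbits of sizes [9, 9, 9, 9, 9, 9, 9, 9, 9, 9, 9, 9, 9, 9, 9, 9, 9, 9, 3, 3, 3, 3, 3, 3, 3, 3, 3, 3, 3, 3, 3, 3, 3, 3, 3, 3, 1, 1, 1, 1, 1, 1, 1, 1, 1, 1, 1, 1, 1, 1, 1, 1, 1, 1, 1, 1, 1, 1, 1, 1, 1, 1, 1].
Σ(ℓ_i−1) = 243−63 = 180; sign = (−1)^180 = +1.
Check: (136/243) = +1 by Zolotarev.

+1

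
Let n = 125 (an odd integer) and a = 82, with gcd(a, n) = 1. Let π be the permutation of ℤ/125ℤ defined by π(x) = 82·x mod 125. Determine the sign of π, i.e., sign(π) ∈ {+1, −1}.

-1

Start at x=1: 1 → 82 → 99 → 118 → 51 → 57 → 49 → … (one orbit).
Decompose π into cycles: lengths [20, 20, 20, 20, 20, 4, 4, 4, 4, 4, 4, 1] (12 cycles, including the fixed point 0).
n − c = 125 − 12 = 113; sign = (−1)^113 = -1.
Via Zolotarev, sign(π_{82}) = (82|125) = -1.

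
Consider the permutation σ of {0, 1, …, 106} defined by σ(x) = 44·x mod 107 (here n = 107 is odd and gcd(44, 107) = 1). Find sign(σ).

Orbit of 19 under x↦44x: [19, 87, 83, 14, 81, 33, 61]… (length divides ord_107(44)).
Cycle lengths of π_44 on ℤ/107ℤ: [53, 53, 1]; 3 cycles in total.
107 − 3 = 104 transpositions; sign(π) = (−1)^104 = +1.
Zolotarev: (44|107) = +1, matching the cycle-count sign.

+1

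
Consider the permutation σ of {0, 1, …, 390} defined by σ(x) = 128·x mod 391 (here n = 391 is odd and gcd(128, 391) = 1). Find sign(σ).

+1

Trace 87: π^k(87) = [87, 188, 213, 285, 117, 118, 246] for k=0..6.
Decompose π into cycles: lengths [88, 88, 88, 88, 11, 11, 8, 8, 1] (9 cycles, including the fixed point 0).
9 cycles on 391: each ℓ→(−1)^(ℓ−1), product (−1)^382 = +1.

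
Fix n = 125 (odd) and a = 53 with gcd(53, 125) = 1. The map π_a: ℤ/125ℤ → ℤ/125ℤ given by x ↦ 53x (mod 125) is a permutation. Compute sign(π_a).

-1

Orbit of 4 under x↦53x: [4, 87, 111, 8, 49, 97, 16]… (length divides ord_125(53)).
π_53 has 4 disjoint cycles with lengths [100, 20, 4, 1] on {0,…,124}.
n − c = 125 − 4 = 121; sign = (−1)^121 = -1.
Zolotarev: (53|125) = -1, matching the cycle-count sign.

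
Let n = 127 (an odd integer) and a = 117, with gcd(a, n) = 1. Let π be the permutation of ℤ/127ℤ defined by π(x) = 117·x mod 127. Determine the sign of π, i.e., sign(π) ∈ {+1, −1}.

Start at x=47: 47 → 38 → 1 → 117 → 100 → 16 → 94 → … (one orbit).
Cycle type of π: 21×6 + 1; total 7 cycles.
7 cycles on 127: each ℓ→(−1)^(ℓ−1), product (−1)^120 = +1.
(117|127)_J = +1 (Zolotarev's lemma cross-check).

+1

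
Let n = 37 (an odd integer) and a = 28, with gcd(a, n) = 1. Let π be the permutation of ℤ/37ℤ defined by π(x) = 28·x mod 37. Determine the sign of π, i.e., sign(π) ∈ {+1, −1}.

Start at x=25: 25 → 34 → 27 → 16 → 4 → 1 → 28 → … (one orbit).
π_28 has 3 disjoint cycles with lengths [18, 18, 1] on {0,…,36}.
n − c = 37 − 3 = 34; sign = (−1)^34 = +1.
The Jacobi symbol (28|37) = +1 (Zolotarev) agrees.

+1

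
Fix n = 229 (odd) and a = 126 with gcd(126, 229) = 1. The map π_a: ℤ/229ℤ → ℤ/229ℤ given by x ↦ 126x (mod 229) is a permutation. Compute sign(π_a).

Trace 159: π^k(159) = [159, 111, 17, 81, 130, 121, 132] for k=0..6.
Cycle type of π: 57×4 + 1; total 5 cycles.
n − c = 229 − 5 = 224; sign = (−1)^224 = +1.

+1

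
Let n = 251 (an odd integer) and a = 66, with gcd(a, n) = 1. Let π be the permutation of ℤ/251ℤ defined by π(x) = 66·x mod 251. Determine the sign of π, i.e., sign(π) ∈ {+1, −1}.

Orbit of 197 under x↦66x: [197, 201, 214, 68, 221, 28, 91]… (length divides ord_251(66)).
The orbit structure of x ↦ 66x mod 251: 3 orbits of sizes [125, 125, 1].
Σ(ℓ_i−1) = 251−3 = 248; sign = (−1)^248 = +1.
The Jacobi symbol (66|251) = +1 (Zolotarev) agrees.

+1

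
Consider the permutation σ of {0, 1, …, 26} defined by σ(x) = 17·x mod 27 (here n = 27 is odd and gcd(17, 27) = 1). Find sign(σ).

-1

Start at x=19: 19 → 26 → 10 → 8 → 1 → 17 → 19 (one orbit).
The orbit structure of x ↦ 17x mod 27: 8 orbits of sizes [6, 6, 6, 2, 2, 2, 2, 1].
27 − 8 = 19 transpositions; sign(π) = (−1)^19 = -1.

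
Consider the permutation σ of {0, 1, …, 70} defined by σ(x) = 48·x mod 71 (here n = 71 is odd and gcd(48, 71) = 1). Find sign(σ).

+1

Orbit of 1 under x↦48x: [1, 48, 32, 45, 30, 20, 37]… (length divides ord_71(48)).
11 cycles of lengths [7, 7, 7, 7, 7, 7, 7, 7, 7, 7, 1].
With 11 cycles on 71 points, sign = (−1)^{71−11} = +1.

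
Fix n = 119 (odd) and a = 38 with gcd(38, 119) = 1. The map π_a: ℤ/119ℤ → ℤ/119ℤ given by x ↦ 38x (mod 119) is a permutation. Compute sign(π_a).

Trace 55: π^k(55) = [55, 67, 47, 1, 38, 16, 13] for k=0..6.
Decompose π into cycles: lengths [12, 12, 12, 12, 12, 12, 12, 12, 6, 4, 4, 4, 4, 1] (14 cycles, including the fixed point 0).
n − c = 119 − 14 = 105; sign = (−1)^105 = -1.
Check: (38/119) = -1 by Zolotarev.

-1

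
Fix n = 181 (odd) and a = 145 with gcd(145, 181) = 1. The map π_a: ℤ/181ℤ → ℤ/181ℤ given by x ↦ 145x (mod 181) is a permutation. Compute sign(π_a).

+1

Orbit of 25 under x↦145x: [25, 5, 1, 145, 29, 42, 117]… (length divides ord_181(145)).
π_145 has 13 disjoint cycles with lengths [15, 15, 15, 15, 15, 15, 15, 15, 15, 15, 15, 15, 1] on {0,…,180}.
With 13 cycles on 181 points, sign = (−1)^{181−13} = +1.
Zolotarev: (145|181) = +1, matching the cycle-count sign.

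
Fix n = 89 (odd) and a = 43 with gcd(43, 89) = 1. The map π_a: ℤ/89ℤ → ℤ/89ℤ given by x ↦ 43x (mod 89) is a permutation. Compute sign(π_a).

Trace 12: π^k(12) = [12, 71, 27, 4, 83, 9, 31] for k=0..6.
The orbit structure of x ↦ 43x mod 89: 2 orbits of sizes [88, 1].
sign(π) = (−1)^{n − #cycles} = (−1)^{89−2} = (−1)^87 = -1.

-1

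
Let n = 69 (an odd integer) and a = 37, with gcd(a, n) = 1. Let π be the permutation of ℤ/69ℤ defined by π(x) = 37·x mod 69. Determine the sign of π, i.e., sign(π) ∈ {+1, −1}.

Orbit of 49 under x↦37x: [49, 19, 13, 67, 64, 22, 55]… (length divides ord_69(37)).
6 cycles of lengths [22, 22, 22, 1, 1, 1].
Σ(ℓ_i−1) = 69−6 = 63; sign = (−1)^63 = -1.

-1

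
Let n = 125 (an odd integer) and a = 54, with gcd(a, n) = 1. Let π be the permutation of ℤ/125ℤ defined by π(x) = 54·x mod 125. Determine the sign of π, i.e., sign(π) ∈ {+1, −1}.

+1

Orbit of 41 under x↦54x: [41, 89, 56, 24, 46, 109, 11]… (length divides ord_125(54)).
The orbit structure of x ↦ 54x mod 125: 7 orbits of sizes [50, 50, 10, 10, 2, 2, 1].
7 cycles on 125: each ℓ→(−1)^(ℓ−1), product (−1)^118 = +1.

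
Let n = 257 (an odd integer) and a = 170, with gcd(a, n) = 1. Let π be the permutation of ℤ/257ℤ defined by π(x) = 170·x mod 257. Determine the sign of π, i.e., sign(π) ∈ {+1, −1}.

-1

Start at x=184: 184 → 183 → 13 → 154 → 223 → 131 → 168 → … (one orbit).
Decompose π into cycles: lengths [256, 1] (2 cycles, including the fixed point 0).
With 2 cycles on 257 points, sign = (−1)^{257−2} = -1.
Zolotarev: (170|257) = -1, matching the cycle-count sign.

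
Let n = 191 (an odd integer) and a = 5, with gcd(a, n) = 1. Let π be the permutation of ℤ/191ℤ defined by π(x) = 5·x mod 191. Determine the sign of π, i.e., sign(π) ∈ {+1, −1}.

Trace 107: π^k(107) = [107, 153, 1, 5, 25, 125, 52] for k=0..6.
Decompose π into cycles: lengths [19, 19, 19, 19, 19, 19, 19, 19, 19, 19, 1] (11 cycles, including the fixed point 0).
With 11 cycles on 191 points, sign = (−1)^{191−11} = +1.

+1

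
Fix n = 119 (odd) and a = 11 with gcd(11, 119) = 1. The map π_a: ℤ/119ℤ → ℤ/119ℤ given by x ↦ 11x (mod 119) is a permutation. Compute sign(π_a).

-1

Start at x=23: 23 → 15 → 46 → 30 → 92 → 60 → 65 → … (one orbit).
Decompose π into cycles: lengths [48, 48, 16, 3, 3, 1] (6 cycles, including the fixed point 0).
6 cycles on 119: each ℓ→(−1)^(ℓ−1), product (−1)^113 = -1.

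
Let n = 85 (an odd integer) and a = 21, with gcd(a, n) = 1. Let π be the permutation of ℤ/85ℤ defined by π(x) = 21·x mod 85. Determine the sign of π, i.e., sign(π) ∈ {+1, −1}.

Trace 21: π^k(21) = [21, 16, 81, 1] for k=0..3.
Decompose π into cycles: lengths [4, 4, 4, 4, 4, 4, 4, 4, 4, 4, 4, 4, 4, 4, 4, 4, 4, 4, 4, 4, 1, 1, 1, 1, 1] (25 cycles, including the fixed point 0).
n − c = 85 − 25 = 60; sign = (−1)^60 = +1.
Via Zolotarev, sign(π_{21}) = (21|85) = +1.

+1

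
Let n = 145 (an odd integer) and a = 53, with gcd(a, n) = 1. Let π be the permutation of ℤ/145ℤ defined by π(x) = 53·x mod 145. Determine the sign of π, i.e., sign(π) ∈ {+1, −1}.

-1

Trace 36: π^k(36) = [36, 23, 59, 82, 141, 78, 74] for k=0..6.
Cycle type of π: 28×4 + 7×4 + 4 + 1; total 10 cycles.
n − c = 145 − 10 = 135; sign = (−1)^135 = -1.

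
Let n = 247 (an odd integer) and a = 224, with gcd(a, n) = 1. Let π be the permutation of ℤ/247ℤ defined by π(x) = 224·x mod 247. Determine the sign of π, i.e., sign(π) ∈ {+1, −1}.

-1

Trace 100: π^k(100) = [100, 170, 42, 22, 235, 29, 74] for k=0..6.
π_224 has 18 disjoint cycles with lengths [18, 18, 18, 18, 18, 18, 18, 18, 18, 18, 18, 18, 18, 3, 3, 3, 3, 1] on {0,…,246}.
Σ(ℓ_i−1) = 247−18 = 229; sign = (−1)^229 = -1.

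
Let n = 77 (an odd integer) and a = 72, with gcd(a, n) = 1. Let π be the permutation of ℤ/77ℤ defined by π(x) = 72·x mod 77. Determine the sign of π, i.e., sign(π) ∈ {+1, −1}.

Orbit of 9 under x↦72x: [9, 32, 71, 30, 4, 57, 23]… (length divides ord_77(72)).
Cycle lengths of π_72 on ℤ/77ℤ: [30, 30, 10, 3, 3, 1]; 6 cycles in total.
6 cycles on 77: each ℓ→(−1)^(ℓ−1), product (−1)^71 = -1.
Check: (72/77) = -1 by Zolotarev.

-1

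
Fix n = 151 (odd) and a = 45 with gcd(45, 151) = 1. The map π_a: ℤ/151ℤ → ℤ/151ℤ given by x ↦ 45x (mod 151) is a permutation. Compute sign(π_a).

+1

Trace 144: π^k(144) = [144, 138, 19, 100, 121, 9, 103] for k=0..6.
π_45 has 3 disjoint cycles with lengths [75, 75, 1] on {0,…,150}.
151 − 3 = 148 transpositions; sign(π) = (−1)^148 = +1.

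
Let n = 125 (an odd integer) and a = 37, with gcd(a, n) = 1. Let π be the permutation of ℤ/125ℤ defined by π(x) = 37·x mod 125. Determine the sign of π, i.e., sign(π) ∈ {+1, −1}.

-1

Start at x=26: 26 → 87 → 94 → 103 → 61 → 7 → 9 → … (one orbit).
4 cycles of lengths [100, 20, 4, 1].
With 4 cycles on 125 points, sign = (−1)^{125−4} = -1.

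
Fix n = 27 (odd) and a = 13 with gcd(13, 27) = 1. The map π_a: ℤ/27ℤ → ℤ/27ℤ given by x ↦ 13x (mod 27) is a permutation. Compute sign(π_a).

Start at x=4: 4 → 25 → 1 → 13 → 7 → 10 → 22 → … (one orbit).
Cycle type of π: 9×2 + 3×2 + 1×3; total 7 cycles.
With 7 cycles on 27 points, sign = (−1)^{27−7} = +1.
The Jacobi symbol (13|27) = +1 (Zolotarev) agrees.

+1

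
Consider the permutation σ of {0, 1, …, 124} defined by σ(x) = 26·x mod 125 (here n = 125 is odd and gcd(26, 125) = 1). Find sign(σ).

Start at x=26: 26 → 51 → 76 → 101 → 1 → 26 (one orbit).
45 cycles of lengths [5, 5, 5, 5, 5, 5, 5, 5, 5, 5, 5, 5, 5, 5, 5, 5, 5, 5, 5, 5, 1, 1, 1, 1, 1, 1, 1, 1, 1, 1, 1, 1, 1, 1, 1, 1, 1, 1, 1, 1, 1, 1, 1, 1, 1].
sign(π) = (−1)^{n − #cycles} = (−1)^{125−45} = (−1)^80 = +1.
(26|125)_J = +1 (Zolotarev's lemma cross-check).

+1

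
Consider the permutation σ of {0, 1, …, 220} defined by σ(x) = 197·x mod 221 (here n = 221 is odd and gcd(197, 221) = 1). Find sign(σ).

Start at x=41: 41 → 121 → 190 → 81 → 45 → 25 → 63 → … (one orbit).
Cycle type of π: 48×4 + 16 + 12 + 1; total 7 cycles.
With 7 cycles on 221 points, sign = (−1)^{221−7} = +1.
(197|221)_J = +1 (Zolotarev's lemma cross-check).

+1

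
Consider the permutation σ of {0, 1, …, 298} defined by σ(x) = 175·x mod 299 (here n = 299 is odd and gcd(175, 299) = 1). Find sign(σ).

+1

Trace 148: π^k(148) = [148, 186, 258, 1, 175, 127, 99] for k=0..6.
The orbit structure of x ↦ 175x mod 299: 5 orbits of sizes [132, 132, 22, 12, 1].
5 cycles on 299: each ℓ→(−1)^(ℓ−1), product (−1)^294 = +1.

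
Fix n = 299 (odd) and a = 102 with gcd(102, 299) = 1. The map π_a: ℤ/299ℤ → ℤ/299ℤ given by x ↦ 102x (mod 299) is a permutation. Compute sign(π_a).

+1

Trace 33: π^k(33) = [33, 77, 80, 87, 203, 75, 175] for k=0..6.
Decompose π into cycles: lengths [132, 132, 22, 12, 1] (5 cycles, including the fixed point 0).
n − c = 299 − 5 = 294; sign = (−1)^294 = +1.
Check: (102/299) = +1 by Zolotarev.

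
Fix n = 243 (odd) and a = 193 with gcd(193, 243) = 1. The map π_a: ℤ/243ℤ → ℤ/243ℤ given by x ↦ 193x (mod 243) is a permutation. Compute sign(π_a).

Orbit of 121 under x↦193x: [121, 25, 208, 49, 223, 28, 58]… (length divides ord_243(193)).
Cycle type of π: 81×2 + 27×2 + 9×2 + 3×2 + 1×3; total 11 cycles.
243 − 11 = 232 transpositions; sign(π) = (−1)^232 = +1.

+1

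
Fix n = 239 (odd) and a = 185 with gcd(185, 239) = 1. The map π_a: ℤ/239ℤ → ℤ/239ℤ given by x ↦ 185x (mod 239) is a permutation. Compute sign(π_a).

-1

Start at x=40: 40 → 230 → 8 → 46 → 145 → 57 → 29 → … (one orbit).
Cycle type of π: 238 + 1; total 2 cycles.
239 − 2 = 237 transpositions; sign(π) = (−1)^237 = -1.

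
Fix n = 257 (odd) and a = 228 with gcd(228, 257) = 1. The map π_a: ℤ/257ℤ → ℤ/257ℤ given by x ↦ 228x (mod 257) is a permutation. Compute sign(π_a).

+1

Start at x=68: 68 → 84 → 134 → 226 → 128 → 143 → 222 → … (one orbit).
Cycle type of π: 128×2 + 1; total 3 cycles.
3 cycles on 257: each ℓ→(−1)^(ℓ−1), product (−1)^254 = +1.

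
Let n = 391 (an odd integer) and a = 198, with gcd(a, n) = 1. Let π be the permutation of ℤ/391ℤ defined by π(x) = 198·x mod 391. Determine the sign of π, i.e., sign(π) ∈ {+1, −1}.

Start at x=130: 130 → 325 → 226 → 174 → 44 → 110 → 275 → … (one orbit).
Cycle lengths of π_198 on ℤ/391ℤ: [176, 176, 22, 16, 1]; 5 cycles in total.
391 − 5 = 386 transpositions; sign(π) = (−1)^386 = +1.
Via Zolotarev, sign(π_{198}) = (198|391) = +1.

+1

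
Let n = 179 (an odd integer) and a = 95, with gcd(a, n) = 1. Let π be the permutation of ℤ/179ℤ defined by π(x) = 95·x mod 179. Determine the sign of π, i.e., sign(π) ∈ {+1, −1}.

Trace 101: π^k(101) = [101, 108, 57, 45, 158, 153, 36] for k=0..6.
Cycle lengths of π_95 on ℤ/179ℤ: [89, 89, 1]; 3 cycles in total.
With 3 cycles on 179 points, sign = (−1)^{179−3} = +1.

+1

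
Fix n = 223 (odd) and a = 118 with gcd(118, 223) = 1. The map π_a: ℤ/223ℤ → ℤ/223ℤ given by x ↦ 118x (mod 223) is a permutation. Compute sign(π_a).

Start at x=136: 136 → 215 → 171 → 108 → 33 → 103 → 112 → … (one orbit).
Cycle type of π: 74×3 + 1; total 4 cycles.
Σ(ℓ_i−1) = 223−4 = 219; sign = (−1)^219 = -1.
(118|223)_J = -1 (Zolotarev's lemma cross-check).

-1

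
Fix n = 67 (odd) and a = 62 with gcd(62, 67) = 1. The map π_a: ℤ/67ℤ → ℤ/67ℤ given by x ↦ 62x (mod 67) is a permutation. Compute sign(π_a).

Orbit of 64 under x↦62x: [64, 15, 59, 40, 1, 62, 25]… (length divides ord_67(62)).
The orbit structure of x ↦ 62x mod 67: 7 orbits of sizes [11, 11, 11, 11, 11, 11, 1].
67 − 7 = 60 transpositions; sign(π) = (−1)^60 = +1.
Via Zolotarev, sign(π_{62}) = (62|67) = +1.

+1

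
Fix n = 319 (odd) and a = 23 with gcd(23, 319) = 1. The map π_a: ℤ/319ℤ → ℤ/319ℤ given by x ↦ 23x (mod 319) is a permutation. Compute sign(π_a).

+1

Trace 111: π^k(111) = [111, 1, 23, 210, 45, 78, 199] for k=0..6.
The orbit structure of x ↦ 23x mod 319: 55 orbits of sizes [7, 7, 7, 7, 7, 7, 7, 7, 7, 7, 7, 7, 7, 7, 7, 7, 7, 7, 7, 7, 7, 7, 7, 7, 7, 7, 7, 7, 7, 7, 7, 7, 7, 7, 7, 7, 7, 7, 7, 7, 7, 7, 7, 7, 1, 1, 1, 1, 1, 1, 1, 1, 1, 1, 1].
n − c = 319 − 55 = 264; sign = (−1)^264 = +1.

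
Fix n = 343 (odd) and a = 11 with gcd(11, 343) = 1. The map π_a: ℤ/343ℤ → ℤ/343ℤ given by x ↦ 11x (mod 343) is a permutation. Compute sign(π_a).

+1

Orbit of 135 under x↦11x: [135, 113, 214, 296, 169, 144, 212]… (length divides ord_343(11)).
The orbit structure of x ↦ 11x mod 343: 7 orbits of sizes [147, 147, 21, 21, 3, 3, 1].
Σ(ℓ_i−1) = 343−7 = 336; sign = (−1)^336 = +1.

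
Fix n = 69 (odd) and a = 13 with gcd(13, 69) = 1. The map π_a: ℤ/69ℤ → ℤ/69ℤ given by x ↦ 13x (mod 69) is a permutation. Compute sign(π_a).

+1

Start at x=25: 25 → 49 → 16 → 1 → 13 → 31 → 58 → … (one orbit).
π_13 has 9 disjoint cycles with lengths [11, 11, 11, 11, 11, 11, 1, 1, 1] on {0,…,68}.
9 cycles on 69: each ℓ→(−1)^(ℓ−1), product (−1)^60 = +1.
The Jacobi symbol (13|69) = +1 (Zolotarev) agrees.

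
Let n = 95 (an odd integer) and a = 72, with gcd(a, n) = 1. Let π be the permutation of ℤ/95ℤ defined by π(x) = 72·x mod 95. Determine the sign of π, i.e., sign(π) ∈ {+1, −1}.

Start at x=22: 22 → 64 → 48 → 36 → 27 → 44 → 33 → … (one orbit).
5 cycles of lengths [36, 36, 18, 4, 1].
5 cycles on 95: each ℓ→(−1)^(ℓ−1), product (−1)^90 = +1.
(72|95)_J = +1 (Zolotarev's lemma cross-check).

+1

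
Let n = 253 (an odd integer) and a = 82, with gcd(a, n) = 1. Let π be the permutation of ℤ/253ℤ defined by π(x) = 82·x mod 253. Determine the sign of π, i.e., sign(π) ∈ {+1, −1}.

Orbit of 70 under x↦82x: [70, 174, 100, 104, 179, 4, 75]… (length divides ord_253(82)).
Cycle lengths of π_82 on ℤ/253ℤ: [55, 55, 55, 55, 11, 11, 5, 5, 1]; 9 cycles in total.
253 − 9 = 244 transpositions; sign(π) = (−1)^244 = +1.
Via Zolotarev, sign(π_{82}) = (82|253) = +1.

+1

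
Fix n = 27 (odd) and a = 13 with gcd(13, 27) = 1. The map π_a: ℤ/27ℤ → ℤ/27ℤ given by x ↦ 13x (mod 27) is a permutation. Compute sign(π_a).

Start at x=4: 4 → 25 → 1 → 13 → 7 → 10 → 22 → … (one orbit).
Cycle lengths of π_13 on ℤ/27ℤ: [9, 9, 3, 3, 1, 1, 1]; 7 cycles in total.
27 − 7 = 20 transpositions; sign(π) = (−1)^20 = +1.
Zolotarev: (13|27) = +1, matching the cycle-count sign.

+1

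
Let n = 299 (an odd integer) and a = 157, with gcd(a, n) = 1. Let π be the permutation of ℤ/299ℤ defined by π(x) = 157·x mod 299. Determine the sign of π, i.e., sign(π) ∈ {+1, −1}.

Orbit of 66 under x↦157x: [66, 196, 274, 261, 14, 105, 40]… (length divides ord_299(157)).
The orbit structure of x ↦ 157x mod 299: 26 orbits of sizes [22, 22, 22, 22, 22, 22, 22, 22, 22, 22, 22, 22, 22, 1, 1, 1, 1, 1, 1, 1, 1, 1, 1, 1, 1, 1].
n − c = 299 − 26 = 273; sign = (−1)^273 = -1.
Zolotarev: (157|299) = -1, matching the cycle-count sign.

-1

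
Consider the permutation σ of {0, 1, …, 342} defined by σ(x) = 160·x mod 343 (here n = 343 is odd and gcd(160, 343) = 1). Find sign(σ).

Trace 106: π^k(106) = [106, 153, 127, 83, 246, 258, 120] for k=0..6.
The orbit structure of x ↦ 160x mod 343: 10 orbits of sizes [98, 98, 98, 14, 14, 14, 2, 2, 2, 1].
n − c = 343 − 10 = 333; sign = (−1)^333 = -1.
(160|343)_J = -1 (Zolotarev's lemma cross-check).

-1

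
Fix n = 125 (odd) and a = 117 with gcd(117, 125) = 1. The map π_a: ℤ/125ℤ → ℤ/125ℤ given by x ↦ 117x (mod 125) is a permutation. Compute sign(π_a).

-1

Orbit of 29 under x↦117x: [29, 18, 106, 27, 34, 103, 51]… (length divides ord_125(117)).
Cycle type of π: 100 + 20 + 4 + 1; total 4 cycles.
4 cycles on 125: each ℓ→(−1)^(ℓ−1), product (−1)^121 = -1.
(117|125)_J = -1 (Zolotarev's lemma cross-check).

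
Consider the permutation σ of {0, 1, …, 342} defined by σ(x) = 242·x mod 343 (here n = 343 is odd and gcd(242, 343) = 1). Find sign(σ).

Trace 303: π^k(303) = [303, 267, 130, 247, 92, 312, 44] for k=0..6.
π_242 has 7 disjoint cycles with lengths [147, 147, 21, 21, 3, 3, 1] on {0,…,342}.
7 cycles on 343: each ℓ→(−1)^(ℓ−1), product (−1)^336 = +1.
The Jacobi symbol (242|343) = +1 (Zolotarev) agrees.

+1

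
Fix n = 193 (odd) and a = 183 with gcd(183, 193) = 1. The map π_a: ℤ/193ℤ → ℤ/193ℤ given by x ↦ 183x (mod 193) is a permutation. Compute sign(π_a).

Trace 71: π^k(71) = [71, 62, 152, 24, 146, 84, 125] for k=0..6.
Decompose π into cycles: lengths [192, 1] (2 cycles, including the fixed point 0).
Σ(ℓ_i−1) = 193−2 = 191; sign = (−1)^191 = -1.
(183|193)_J = -1 (Zolotarev's lemma cross-check).

-1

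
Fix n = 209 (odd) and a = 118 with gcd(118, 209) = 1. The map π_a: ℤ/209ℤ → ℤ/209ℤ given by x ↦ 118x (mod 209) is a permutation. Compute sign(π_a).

-1

Start at x=140: 140 → 9 → 17 → 125 → 120 → 157 → 134 → … (one orbit).
Decompose π into cycles: lengths [90, 90, 10, 9, 9, 1] (6 cycles, including the fixed point 0).
209 − 6 = 203 transpositions; sign(π) = (−1)^203 = -1.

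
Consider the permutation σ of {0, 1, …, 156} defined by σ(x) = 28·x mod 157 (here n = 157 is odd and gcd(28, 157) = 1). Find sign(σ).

Trace 1: π^k(1) = [1, 28, 156, 129] for k=0..3.
Cycle type of π: 4×39 + 1; total 40 cycles.
157 − 40 = 117 transpositions; sign(π) = (−1)^117 = -1.
Check: (28/157) = -1 by Zolotarev.

-1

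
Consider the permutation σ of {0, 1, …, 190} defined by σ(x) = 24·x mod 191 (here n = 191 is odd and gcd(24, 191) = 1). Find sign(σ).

+1

Trace 149: π^k(149) = [149, 138, 65, 32, 4, 96, 12] for k=0..6.
π_24 has 3 disjoint cycles with lengths [95, 95, 1] on {0,…,190}.
3 cycles on 191: each ℓ→(−1)^(ℓ−1), product (−1)^188 = +1.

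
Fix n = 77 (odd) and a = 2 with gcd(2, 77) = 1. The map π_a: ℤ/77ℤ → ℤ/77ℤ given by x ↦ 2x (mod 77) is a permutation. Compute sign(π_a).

-1

Start at x=43: 43 → 9 → 18 → 36 → 72 → 67 → 57 → … (one orbit).
6 cycles of lengths [30, 30, 10, 3, 3, 1].
Σ(ℓ_i−1) = 77−6 = 71; sign = (−1)^71 = -1.
The Jacobi symbol (2|77) = -1 (Zolotarev) agrees.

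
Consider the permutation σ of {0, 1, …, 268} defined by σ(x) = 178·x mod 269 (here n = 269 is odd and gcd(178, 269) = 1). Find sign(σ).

Orbit of 62 under x↦178x: [62, 7, 170, 132, 93, 145, 255]… (length divides ord_269(178)).
The orbit structure of x ↦ 178x mod 269: 2 orbits of sizes [268, 1].
sign(π) = (−1)^{n − #cycles} = (−1)^{269−2} = (−1)^267 = -1.

-1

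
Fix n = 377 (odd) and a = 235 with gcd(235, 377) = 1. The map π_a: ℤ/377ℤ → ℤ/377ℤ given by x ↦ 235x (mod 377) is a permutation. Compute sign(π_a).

-1

Trace 53: π^k(53) = [53, 14, 274, 300, 1, 235, 183] for k=0..6.
π_235 has 26 disjoint cycles with lengths [28, 28, 28, 28, 28, 28, 28, 28, 28, 28, 28, 28, 28, 1, 1, 1, 1, 1, 1, 1, 1, 1, 1, 1, 1, 1] on {0,…,376}.
n − c = 377 − 26 = 351; sign = (−1)^351 = -1.
The Jacobi symbol (235|377) = -1 (Zolotarev) agrees.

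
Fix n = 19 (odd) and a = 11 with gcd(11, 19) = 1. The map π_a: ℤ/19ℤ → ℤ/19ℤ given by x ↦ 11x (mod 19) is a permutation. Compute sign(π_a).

+1

Start at x=1: 1 → 11 → 7 → 1 (one orbit).
Cycle lengths of π_11 on ℤ/19ℤ: [3, 3, 3, 3, 3, 3, 1]; 7 cycles in total.
sign(π) = (−1)^{n − #cycles} = (−1)^{19−7} = (−1)^12 = +1.
Zolotarev: (11|19) = +1, matching the cycle-count sign.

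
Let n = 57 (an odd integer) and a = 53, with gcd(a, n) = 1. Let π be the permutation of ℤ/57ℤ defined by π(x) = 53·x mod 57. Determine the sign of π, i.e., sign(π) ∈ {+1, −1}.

+1

Trace 53: π^k(53) = [53, 16, 50, 28, 2, 49, 32] for k=0..6.
Decompose π into cycles: lengths [18, 18, 18, 2, 1] (5 cycles, including the fixed point 0).
57 − 5 = 52 transpositions; sign(π) = (−1)^52 = +1.
Check: (53/57) = +1 by Zolotarev.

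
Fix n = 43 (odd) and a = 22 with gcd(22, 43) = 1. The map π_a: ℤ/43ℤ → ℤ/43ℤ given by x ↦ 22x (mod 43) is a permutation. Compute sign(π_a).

-1

Orbit of 39 under x↦22x: [39, 41, 42, 21, 32, 16, 8]… (length divides ord_43(22)).
4 cycles of lengths [14, 14, 14, 1].
4 cycles on 43: each ℓ→(−1)^(ℓ−1), product (−1)^39 = -1.
Check: (22/43) = -1 by Zolotarev.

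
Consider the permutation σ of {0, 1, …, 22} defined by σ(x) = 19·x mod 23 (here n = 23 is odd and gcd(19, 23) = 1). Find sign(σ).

Start at x=1: 1 → 19 → 16 → 5 → 3 → 11 → 2 → … (one orbit).
The orbit structure of x ↦ 19x mod 23: 2 orbits of sizes [22, 1].
With 2 cycles on 23 points, sign = (−1)^{23−2} = -1.

-1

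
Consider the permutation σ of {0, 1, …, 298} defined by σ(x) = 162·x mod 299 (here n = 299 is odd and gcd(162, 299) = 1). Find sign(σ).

Trace 1: π^k(1) = [1, 162, 231, 47, 139, 93, 116] for k=0..6.
46 cycles of lengths [12, 12, 12, 12, 12, 12, 12, 12, 12, 12, 12, 12, 12, 12, 12, 12, 12, 12, 12, 12, 12, 12, 12, 1, 1, 1, 1, 1, 1, 1, 1, 1, 1, 1, 1, 1, 1, 1, 1, 1, 1, 1, 1, 1, 1, 1].
46 cycles on 299: each ℓ→(−1)^(ℓ−1), product (−1)^253 = -1.

-1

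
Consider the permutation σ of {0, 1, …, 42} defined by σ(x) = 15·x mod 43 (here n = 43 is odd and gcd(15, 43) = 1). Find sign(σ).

+1

Start at x=14: 14 → 38 → 11 → 36 → 24 → 16 → 25 → … (one orbit).
Cycle lengths of π_15 on ℤ/43ℤ: [21, 21, 1]; 3 cycles in total.
n − c = 43 − 3 = 40; sign = (−1)^40 = +1.
Check: (15/43) = +1 by Zolotarev.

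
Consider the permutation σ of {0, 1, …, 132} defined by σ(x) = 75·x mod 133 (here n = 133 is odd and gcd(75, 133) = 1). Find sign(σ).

+1

Orbit of 75 under x↦75x: [75, 39, 132, 58, 94, 1]… (length divides ord_133(75)).
29 cycles of lengths [6, 6, 6, 6, 6, 6, 6, 6, 6, 6, 6, 6, 6, 6, 6, 6, 6, 6, 6, 2, 2, 2, 2, 2, 2, 2, 2, 2, 1].
n − c = 133 − 29 = 104; sign = (−1)^104 = +1.
Via Zolotarev, sign(π_{75}) = (75|133) = +1.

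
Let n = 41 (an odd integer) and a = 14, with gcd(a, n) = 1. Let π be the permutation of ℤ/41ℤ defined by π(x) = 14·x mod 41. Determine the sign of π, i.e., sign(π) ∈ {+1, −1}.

-1

Start at x=14: 14 → 32 → 38 → 40 → 27 → 9 → 3 → … (one orbit).
The orbit structure of x ↦ 14x mod 41: 6 orbits of sizes [8, 8, 8, 8, 8, 1].
6 cycles on 41: each ℓ→(−1)^(ℓ−1), product (−1)^35 = -1.
(14|41)_J = -1 (Zolotarev's lemma cross-check).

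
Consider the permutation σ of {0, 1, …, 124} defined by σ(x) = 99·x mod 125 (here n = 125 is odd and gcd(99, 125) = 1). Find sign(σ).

Orbit of 124 under x↦99x: [124, 26, 74, 76, 24, 1, 99]… (length divides ord_125(99)).
23 cycles of lengths [10, 10, 10, 10, 10, 10, 10, 10, 10, 10, 2, 2, 2, 2, 2, 2, 2, 2, 2, 2, 2, 2, 1].
Σ(ℓ_i−1) = 125−23 = 102; sign = (−1)^102 = +1.
Via Zolotarev, sign(π_{99}) = (99|125) = +1.

+1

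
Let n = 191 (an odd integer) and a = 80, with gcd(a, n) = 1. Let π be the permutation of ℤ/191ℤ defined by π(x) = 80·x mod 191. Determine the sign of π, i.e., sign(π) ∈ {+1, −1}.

Orbit of 109 under x↦80x: [109, 125, 68, 92, 102, 138, 153]… (length divides ord_191(80)).
3 cycles of lengths [95, 95, 1].
n − c = 191 − 3 = 188; sign = (−1)^188 = +1.

+1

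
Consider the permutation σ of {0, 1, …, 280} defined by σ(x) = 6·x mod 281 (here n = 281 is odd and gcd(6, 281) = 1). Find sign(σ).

Start at x=253: 253 → 113 → 116 → 134 → 242 → 47 → 1 → … (one orbit).
π_6 has 6 disjoint cycles with lengths [56, 56, 56, 56, 56, 1] on {0,…,280}.
281 − 6 = 275 transpositions; sign(π) = (−1)^275 = -1.
The Jacobi symbol (6|281) = -1 (Zolotarev) agrees.

-1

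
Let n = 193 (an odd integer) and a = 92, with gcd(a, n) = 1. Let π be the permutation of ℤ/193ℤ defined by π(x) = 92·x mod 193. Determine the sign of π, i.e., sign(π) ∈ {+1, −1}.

Start at x=131: 131 → 86 → 192 → 101 → 28 → 67 → 181 → … (one orbit).
Decompose π into cycles: lengths [96, 96, 1] (3 cycles, including the fixed point 0).
With 3 cycles on 193 points, sign = (−1)^{193−3} = +1.

+1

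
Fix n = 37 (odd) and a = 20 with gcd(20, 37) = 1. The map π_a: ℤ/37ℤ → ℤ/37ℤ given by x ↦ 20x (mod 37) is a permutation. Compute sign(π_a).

Trace 20: π^k(20) = [20, 30, 8, 12, 18, 27, 22] for k=0..6.
Cycle lengths of π_20 on ℤ/37ℤ: [36, 1]; 2 cycles in total.
n − c = 37 − 2 = 35; sign = (−1)^35 = -1.

-1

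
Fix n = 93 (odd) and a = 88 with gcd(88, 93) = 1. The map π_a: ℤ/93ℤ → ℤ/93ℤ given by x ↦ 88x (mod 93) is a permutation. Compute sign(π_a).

-1

Start at x=37: 37 → 1 → 88 → 25 → 61 → 67 → 37 (one orbit).
The orbit structure of x ↦ 88x mod 93: 18 orbits of sizes [6, 6, 6, 6, 6, 6, 6, 6, 6, 6, 6, 6, 6, 6, 6, 1, 1, 1].
With 18 cycles on 93 points, sign = (−1)^{93−18} = -1.
Zolotarev: (88|93) = -1, matching the cycle-count sign.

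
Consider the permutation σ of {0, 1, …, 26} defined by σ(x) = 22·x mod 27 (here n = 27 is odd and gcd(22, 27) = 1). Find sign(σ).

+1

Start at x=22: 22 → 25 → 10 → 4 → 7 → 19 → 13 → … (one orbit).
Cycle lengths of π_22 on ℤ/27ℤ: [9, 9, 3, 3, 1, 1, 1]; 7 cycles in total.
7 cycles on 27: each ℓ→(−1)^(ℓ−1), product (−1)^20 = +1.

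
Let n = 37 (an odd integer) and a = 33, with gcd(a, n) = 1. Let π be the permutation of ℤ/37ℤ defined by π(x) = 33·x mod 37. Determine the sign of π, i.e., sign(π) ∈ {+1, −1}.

+1

Trace 26: π^k(26) = [26, 7, 9, 1, 33, 16, 10] for k=0..6.
5 cycles of lengths [9, 9, 9, 9, 1].
With 5 cycles on 37 points, sign = (−1)^{37−5} = +1.
The Jacobi symbol (33|37) = +1 (Zolotarev) agrees.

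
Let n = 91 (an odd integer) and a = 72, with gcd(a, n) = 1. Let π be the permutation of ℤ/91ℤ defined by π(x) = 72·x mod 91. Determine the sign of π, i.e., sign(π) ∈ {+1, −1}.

-1

Trace 64: π^k(64) = [64, 58, 81, 8, 30, 67, 1] for k=0..6.
Decompose π into cycles: lengths [12, 12, 12, 12, 12, 12, 12, 3, 3, 1] (10 cycles, including the fixed point 0).
n − c = 91 − 10 = 81; sign = (−1)^81 = -1.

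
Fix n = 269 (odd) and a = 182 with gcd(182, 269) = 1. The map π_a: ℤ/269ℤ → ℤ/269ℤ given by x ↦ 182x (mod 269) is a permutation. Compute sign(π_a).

+1

Start at x=170: 170 → 5 → 103 → 185 → 45 → 120 → 51 → … (one orbit).
π_182 has 3 disjoint cycles with lengths [134, 134, 1] on {0,…,268}.
With 3 cycles on 269 points, sign = (−1)^{269−3} = +1.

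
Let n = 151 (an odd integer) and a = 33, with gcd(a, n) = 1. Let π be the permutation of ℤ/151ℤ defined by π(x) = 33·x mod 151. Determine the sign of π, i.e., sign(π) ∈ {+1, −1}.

Start at x=32: 32 → 150 → 118 → 119 → 1 → 33 → 32 (one orbit).
Cycle type of π: 6×25 + 1; total 26 cycles.
151 − 26 = 125 transpositions; sign(π) = (−1)^125 = -1.
The Jacobi symbol (33|151) = -1 (Zolotarev) agrees.

-1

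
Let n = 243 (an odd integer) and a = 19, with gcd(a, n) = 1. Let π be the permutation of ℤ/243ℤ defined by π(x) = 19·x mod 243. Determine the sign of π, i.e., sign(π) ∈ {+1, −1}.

+1

Trace 154: π^k(154) = [154, 10, 190, 208, 64, 1, 19] for k=0..6.
π_19 has 27 disjoint cycles with lengths [27, 27, 27, 27, 27, 27, 9, 9, 9, 9, 9, 9, 3, 3, 3, 3, 3, 3, 1, 1, 1, 1, 1, 1, 1, 1, 1] on {0,…,242}.
With 27 cycles on 243 points, sign = (−1)^{243−27} = +1.
(19|243)_J = +1 (Zolotarev's lemma cross-check).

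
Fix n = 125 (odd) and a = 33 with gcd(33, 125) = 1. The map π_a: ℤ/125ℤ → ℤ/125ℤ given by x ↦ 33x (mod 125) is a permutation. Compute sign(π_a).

Orbit of 119 under x↦33x: [119, 52, 91, 3, 99, 17, 61]… (length divides ord_125(33)).
Cycle type of π: 100 + 20 + 4 + 1; total 4 cycles.
125 − 4 = 121 transpositions; sign(π) = (−1)^121 = -1.
Via Zolotarev, sign(π_{33}) = (33|125) = -1.

-1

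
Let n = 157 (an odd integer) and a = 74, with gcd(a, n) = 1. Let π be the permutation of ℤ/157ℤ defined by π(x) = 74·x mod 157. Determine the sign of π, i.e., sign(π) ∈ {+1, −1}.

Trace 104: π^k(104) = [104, 3, 65, 100, 21, 141, 72] for k=0..6.
Decompose π into cycles: lengths [156, 1] (2 cycles, including the fixed point 0).
With 2 cycles on 157 points, sign = (−1)^{157−2} = -1.
Via Zolotarev, sign(π_{74}) = (74|157) = -1.

-1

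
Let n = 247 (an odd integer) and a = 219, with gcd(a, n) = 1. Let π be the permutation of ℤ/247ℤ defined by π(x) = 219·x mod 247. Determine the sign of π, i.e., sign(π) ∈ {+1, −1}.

Trace 89: π^k(89) = [89, 225, 122, 42, 59, 77, 67] for k=0..6.
9 cycles of lengths [36, 36, 36, 36, 36, 36, 18, 12, 1].
9 cycles on 247: each ℓ→(−1)^(ℓ−1), product (−1)^238 = +1.

+1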